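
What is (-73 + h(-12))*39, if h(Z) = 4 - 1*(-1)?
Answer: -2652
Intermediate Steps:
h(Z) = 5 (h(Z) = 4 + 1 = 5)
(-73 + h(-12))*39 = (-73 + 5)*39 = -68*39 = -2652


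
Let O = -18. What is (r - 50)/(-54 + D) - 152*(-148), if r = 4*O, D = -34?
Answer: 989885/44 ≈ 22497.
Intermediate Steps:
r = -72 (r = 4*(-18) = -72)
(r - 50)/(-54 + D) - 152*(-148) = (-72 - 50)/(-54 - 34) - 152*(-148) = -122/(-88) + 22496 = -122*(-1/88) + 22496 = 61/44 + 22496 = 989885/44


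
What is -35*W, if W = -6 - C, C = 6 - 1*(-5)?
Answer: 595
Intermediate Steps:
C = 11 (C = 6 + 5 = 11)
W = -17 (W = -6 - 1*11 = -6 - 11 = -17)
-35*W = -35*(-17) = 595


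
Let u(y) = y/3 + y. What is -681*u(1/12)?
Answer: -227/3 ≈ -75.667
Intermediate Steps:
u(y) = 4*y/3 (u(y) = y/3 + y = 4*y/3)
-681*u(1/12) = -908/12 = -681*1/9 = -227/3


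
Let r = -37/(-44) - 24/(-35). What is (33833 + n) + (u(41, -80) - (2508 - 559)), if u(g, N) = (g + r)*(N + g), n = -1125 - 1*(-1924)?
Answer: 47777671/1540 ≈ 31024.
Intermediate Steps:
r = 2351/1540 (r = -37*(-1/44) - 24*(-1/35) = 37/44 + 24/35 = 2351/1540 ≈ 1.5266)
n = 799 (n = -1125 + 1924 = 799)
u(g, N) = (2351/1540 + g)*(N + g) (u(g, N) = (g + 2351/1540)*(N + g) = (2351/1540 + g)*(N + g))
(33833 + n) + (u(41, -80) - (2508 - 559)) = (33833 + 799) + ((41**2 + (2351/1540)*(-80) + (2351/1540)*41 - 80*41) - (2508 - 559)) = 34632 + ((1681 - 9404/77 + 96391/1540 - 3280) - 1*1949) = 34632 + (-2554149/1540 - 1949) = 34632 - 5555609/1540 = 47777671/1540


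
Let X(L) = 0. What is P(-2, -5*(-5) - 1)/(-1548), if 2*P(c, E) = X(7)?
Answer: 0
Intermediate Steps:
P(c, E) = 0 (P(c, E) = (½)*0 = 0)
P(-2, -5*(-5) - 1)/(-1548) = 0/(-1548) = 0*(-1/1548) = 0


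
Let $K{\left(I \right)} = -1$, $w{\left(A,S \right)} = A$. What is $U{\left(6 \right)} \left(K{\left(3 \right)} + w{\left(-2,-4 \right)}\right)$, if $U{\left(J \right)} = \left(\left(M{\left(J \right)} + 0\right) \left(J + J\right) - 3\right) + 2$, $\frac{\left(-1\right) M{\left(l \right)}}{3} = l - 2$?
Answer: $435$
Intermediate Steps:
$M{\left(l \right)} = 6 - 3 l$ ($M{\left(l \right)} = - 3 \left(l - 2\right) = - 3 \left(-2 + l\right) = 6 - 3 l$)
$U{\left(J \right)} = -1 + 2 J \left(6 - 3 J\right)$ ($U{\left(J \right)} = \left(\left(\left(6 - 3 J\right) + 0\right) \left(J + J\right) - 3\right) + 2 = \left(\left(6 - 3 J\right) 2 J - 3\right) + 2 = \left(2 J \left(6 - 3 J\right) - 3\right) + 2 = \left(-3 + 2 J \left(6 - 3 J\right)\right) + 2 = -1 + 2 J \left(6 - 3 J\right)$)
$U{\left(6 \right)} \left(K{\left(3 \right)} + w{\left(-2,-4 \right)}\right) = \left(-1 - 36 \left(-2 + 6\right)\right) \left(-1 - 2\right) = \left(-1 - 36 \cdot 4\right) \left(-3\right) = \left(-1 - 144\right) \left(-3\right) = \left(-145\right) \left(-3\right) = 435$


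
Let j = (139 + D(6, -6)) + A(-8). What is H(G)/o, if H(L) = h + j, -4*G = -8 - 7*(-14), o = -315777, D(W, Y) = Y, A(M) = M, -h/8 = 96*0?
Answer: -125/315777 ≈ -0.00039585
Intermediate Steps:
h = 0 (h = -768*0 = -8*0 = 0)
G = -45/2 (G = -(-8 - 7*(-14))/4 = -(-8 + 98)/4 = -1/4*90 = -45/2 ≈ -22.500)
j = 125 (j = (139 - 6) - 8 = 133 - 8 = 125)
H(L) = 125 (H(L) = 0 + 125 = 125)
H(G)/o = 125/(-315777) = 125*(-1/315777) = -125/315777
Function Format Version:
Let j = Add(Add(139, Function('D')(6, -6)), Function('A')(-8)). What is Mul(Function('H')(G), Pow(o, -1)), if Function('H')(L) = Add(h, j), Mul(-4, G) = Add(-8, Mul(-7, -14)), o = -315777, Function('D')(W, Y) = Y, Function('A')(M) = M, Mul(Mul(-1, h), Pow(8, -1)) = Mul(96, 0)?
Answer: Rational(-125, 315777) ≈ -0.00039585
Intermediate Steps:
h = 0 (h = Mul(-8, Mul(96, 0)) = Mul(-8, 0) = 0)
G = Rational(-45, 2) (G = Mul(Rational(-1, 4), Add(-8, Mul(-7, -14))) = Mul(Rational(-1, 4), Add(-8, 98)) = Mul(Rational(-1, 4), 90) = Rational(-45, 2) ≈ -22.500)
j = 125 (j = Add(Add(139, -6), -8) = Add(133, -8) = 125)
Function('H')(L) = 125 (Function('H')(L) = Add(0, 125) = 125)
Mul(Function('H')(G), Pow(o, -1)) = Mul(125, Pow(-315777, -1)) = Mul(125, Rational(-1, 315777)) = Rational(-125, 315777)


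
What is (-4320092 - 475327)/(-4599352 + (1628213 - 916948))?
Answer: 1598473/1296029 ≈ 1.2334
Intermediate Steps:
(-4320092 - 475327)/(-4599352 + (1628213 - 916948)) = -4795419/(-4599352 + 711265) = -4795419/(-3888087) = -4795419*(-1/3888087) = 1598473/1296029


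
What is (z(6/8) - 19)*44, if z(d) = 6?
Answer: -572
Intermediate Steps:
(z(6/8) - 19)*44 = (6 - 19)*44 = -13*44 = -572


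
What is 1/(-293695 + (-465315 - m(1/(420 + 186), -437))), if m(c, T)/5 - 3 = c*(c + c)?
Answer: -183618/139370652455 ≈ -1.3175e-6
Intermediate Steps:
m(c, T) = 15 + 10*c**2 (m(c, T) = 15 + 5*(c*(c + c)) = 15 + 5*(c*(2*c)) = 15 + 5*(2*c**2) = 15 + 10*c**2)
1/(-293695 + (-465315 - m(1/(420 + 186), -437))) = 1/(-293695 + (-465315 - (15 + 10*(1/(420 + 186))**2))) = 1/(-293695 + (-465315 - (15 + 10*(1/606)**2))) = 1/(-293695 + (-465315 - (15 + 10*(1/367236)))) = 1/(-293695 + (-465315 - (15 + 5/183618))) = 1/(-293695 + (-465315 - 1*2754275/183618)) = 1/(-293695 + (-465315 - 2754275/183618)) = 1/(-293695 - 85442963945/183618) = 1/(-139370652455/183618) = -183618/139370652455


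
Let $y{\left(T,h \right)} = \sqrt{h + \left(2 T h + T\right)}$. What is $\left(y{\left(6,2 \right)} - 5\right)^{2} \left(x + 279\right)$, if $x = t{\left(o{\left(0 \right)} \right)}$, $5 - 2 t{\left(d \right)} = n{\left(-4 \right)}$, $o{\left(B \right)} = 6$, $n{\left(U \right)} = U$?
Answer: $\frac{32319}{2} - 11340 \sqrt{2} \approx 122.32$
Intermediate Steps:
$y{\left(T,h \right)} = \sqrt{T + h + 2 T h}$ ($y{\left(T,h \right)} = \sqrt{h + \left(2 T h + T\right)} = \sqrt{h + \left(T + 2 T h\right)} = \sqrt{T + h + 2 T h}$)
$t{\left(d \right)} = \frac{9}{2}$ ($t{\left(d \right)} = \frac{5}{2} - -2 = \frac{5}{2} + 2 = \frac{9}{2}$)
$x = \frac{9}{2} \approx 4.5$
$\left(y{\left(6,2 \right)} - 5\right)^{2} \left(x + 279\right) = \left(\sqrt{6 + 2 + 2 \cdot 6 \cdot 2} - 5\right)^{2} \left(\frac{9}{2} + 279\right) = \left(\sqrt{6 + 2 + 24} - 5\right)^{2} \cdot \frac{567}{2} = \left(\sqrt{32} - 5\right)^{2} \cdot \frac{567}{2} = \left(4 \sqrt{2} - 5\right)^{2} \cdot \frac{567}{2} = \left(-5 + 4 \sqrt{2}\right)^{2} \cdot \frac{567}{2} = \frac{567 \left(-5 + 4 \sqrt{2}\right)^{2}}{2}$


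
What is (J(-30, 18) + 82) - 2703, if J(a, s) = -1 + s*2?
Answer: -2586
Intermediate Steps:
J(a, s) = -1 + 2*s
(J(-30, 18) + 82) - 2703 = ((-1 + 2*18) + 82) - 2703 = ((-1 + 36) + 82) - 2703 = (35 + 82) - 2703 = 117 - 2703 = -2586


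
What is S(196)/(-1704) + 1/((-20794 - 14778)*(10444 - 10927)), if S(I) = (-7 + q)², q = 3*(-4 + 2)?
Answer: -241969495/2439741192 ≈ -0.099178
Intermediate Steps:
q = -6 (q = 3*(-2) = -6)
S(I) = 169 (S(I) = (-7 - 6)² = (-13)² = 169)
S(196)/(-1704) + 1/((-20794 - 14778)*(10444 - 10927)) = 169/(-1704) + 1/((-20794 - 14778)*(10444 - 10927)) = 169*(-1/1704) + 1/(-35572*(-483)) = -169/1704 - 1/35572*(-1/483) = -169/1704 + 1/17181276 = -241969495/2439741192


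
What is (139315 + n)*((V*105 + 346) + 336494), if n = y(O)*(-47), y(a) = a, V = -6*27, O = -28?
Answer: 44978012730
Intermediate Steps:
V = -162
n = 1316 (n = -28*(-47) = 1316)
(139315 + n)*((V*105 + 346) + 336494) = (139315 + 1316)*((-162*105 + 346) + 336494) = 140631*((-17010 + 346) + 336494) = 140631*(-16664 + 336494) = 140631*319830 = 44978012730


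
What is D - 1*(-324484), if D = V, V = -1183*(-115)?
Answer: 460529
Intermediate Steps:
V = 136045
D = 136045
D - 1*(-324484) = 136045 - 1*(-324484) = 136045 + 324484 = 460529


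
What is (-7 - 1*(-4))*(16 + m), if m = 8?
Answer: -72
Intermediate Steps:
(-7 - 1*(-4))*(16 + m) = (-7 - 1*(-4))*(16 + 8) = (-7 + 4)*24 = -3*24 = -72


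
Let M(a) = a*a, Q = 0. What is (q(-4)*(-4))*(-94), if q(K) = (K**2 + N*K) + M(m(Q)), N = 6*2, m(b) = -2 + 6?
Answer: -6016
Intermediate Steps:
m(b) = 4
M(a) = a**2
N = 12
q(K) = 16 + K**2 + 12*K (q(K) = (K**2 + 12*K) + 4**2 = (K**2 + 12*K) + 16 = 16 + K**2 + 12*K)
(q(-4)*(-4))*(-94) = ((16 + (-4)**2 + 12*(-4))*(-4))*(-94) = ((16 + 16 - 48)*(-4))*(-94) = -16*(-4)*(-94) = 64*(-94) = -6016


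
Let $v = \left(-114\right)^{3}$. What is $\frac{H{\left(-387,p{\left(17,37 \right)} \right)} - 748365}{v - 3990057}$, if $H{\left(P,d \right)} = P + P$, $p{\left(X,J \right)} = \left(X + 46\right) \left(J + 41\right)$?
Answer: $\frac{249713}{1823867} \approx 0.13691$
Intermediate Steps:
$v = -1481544$
$p{\left(X,J \right)} = \left(41 + J\right) \left(46 + X\right)$ ($p{\left(X,J \right)} = \left(46 + X\right) \left(41 + J\right) = \left(41 + J\right) \left(46 + X\right)$)
$H{\left(P,d \right)} = 2 P$
$\frac{H{\left(-387,p{\left(17,37 \right)} \right)} - 748365}{v - 3990057} = \frac{2 \left(-387\right) - 748365}{-1481544 - 3990057} = \frac{-774 - 748365}{-5471601} = \left(-749139\right) \left(- \frac{1}{5471601}\right) = \frac{249713}{1823867}$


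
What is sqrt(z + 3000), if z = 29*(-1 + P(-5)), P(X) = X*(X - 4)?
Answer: 2*sqrt(1069) ≈ 65.391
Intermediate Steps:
P(X) = X*(-4 + X)
z = 1276 (z = 29*(-1 - 5*(-4 - 5)) = 29*(-1 - 5*(-9)) = 29*(-1 + 45) = 29*44 = 1276)
sqrt(z + 3000) = sqrt(1276 + 3000) = sqrt(4276) = 2*sqrt(1069)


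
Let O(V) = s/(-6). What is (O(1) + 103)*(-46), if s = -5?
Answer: -14329/3 ≈ -4776.3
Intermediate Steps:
O(V) = ⅚ (O(V) = -5/(-6) = -5*(-⅙) = ⅚)
(O(1) + 103)*(-46) = (⅚ + 103)*(-46) = (623/6)*(-46) = -14329/3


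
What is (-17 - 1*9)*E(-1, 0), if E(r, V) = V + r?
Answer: 26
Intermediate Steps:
(-17 - 1*9)*E(-1, 0) = (-17 - 1*9)*(0 - 1) = (-17 - 9)*(-1) = -26*(-1) = 26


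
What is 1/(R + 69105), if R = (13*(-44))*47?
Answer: 1/42221 ≈ 2.3685e-5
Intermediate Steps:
R = -26884 (R = -572*47 = -26884)
1/(R + 69105) = 1/(-26884 + 69105) = 1/42221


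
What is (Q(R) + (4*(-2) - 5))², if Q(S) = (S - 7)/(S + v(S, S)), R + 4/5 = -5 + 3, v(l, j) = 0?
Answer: 361/4 ≈ 90.250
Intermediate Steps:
R = -14/5 (R = -⅘ + (-5 + 3) = -⅘ - 2 = -14/5 ≈ -2.8000)
Q(S) = (-7 + S)/S (Q(S) = (S - 7)/(S + 0) = (-7 + S)/S)
(Q(R) + (4*(-2) - 5))² = ((-7 - 14/5)/(-14/5) + (4*(-2) - 5))² = (-5/14*(-49/5) + (-8 - 5))² = (7/2 - 13)² = (-19/2)² = 361/4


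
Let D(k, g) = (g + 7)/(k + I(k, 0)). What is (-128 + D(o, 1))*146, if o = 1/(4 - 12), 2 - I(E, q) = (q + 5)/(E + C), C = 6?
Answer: -6755712/385 ≈ -17547.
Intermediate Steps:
I(E, q) = 2 - (5 + q)/(6 + E) (I(E, q) = 2 - (q + 5)/(E + 6) = 2 - (5 + q)/(6 + E))
o = -⅛ (o = 1/(-8) = -⅛ ≈ -0.12500)
D(k, g) = (7 + g)/(k + (7 + 2*k)/(6 + k)) (D(k, g) = (g + 7)/(k + (7 - 1*0 + 2*k)/(6 + k)) = (7 + g)/(k + (7 + 0 + 2*k)/(6 + k)) = (7 + g)/(k + (7 + 2*k)/(6 + k)))
(-128 + D(o, 1))*146 = (-128 + (6 - ⅛)*(7 + 1)/(7 + 2*(-⅛) - (6 - ⅛)/8))*146 = (-128 + (47/8)*8/(7 - ¼ - ⅛*47/8))*146 = (-128 + (47/8)*8/(7 - ¼ - 47/64))*146 = (-128 + (47/8)*8/(385/64))*146 = (-128 + (64/385)*(47/8)*8)*146 = (-128 + 3008/385)*146 = -46272/385*146 = -6755712/385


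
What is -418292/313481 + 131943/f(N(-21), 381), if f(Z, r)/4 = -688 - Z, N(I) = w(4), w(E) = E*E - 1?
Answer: -319833539/6627884 ≈ -48.256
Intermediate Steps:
w(E) = -1 + E² (w(E) = E² - 1 = -1 + E²)
N(I) = 15 (N(I) = -1 + 4² = -1 + 16 = 15)
f(Z, r) = -2752 - 4*Z (f(Z, r) = 4*(-688 - Z) = -2752 - 4*Z)
-418292/313481 + 131943/f(N(-21), 381) = -418292/313481 + 131943/(-2752 - 4*15) = -418292*1/313481 + 131943/(-2752 - 60) = -59756/44783 + 131943/(-2812) = -59756/44783 + 131943*(-1/2812) = -59756/44783 - 131943/2812 = -319833539/6627884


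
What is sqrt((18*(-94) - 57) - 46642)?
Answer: I*sqrt(48391) ≈ 219.98*I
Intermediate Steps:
sqrt((18*(-94) - 57) - 46642) = sqrt((-1692 - 57) - 46642) = sqrt(-1749 - 46642) = sqrt(-48391) = I*sqrt(48391)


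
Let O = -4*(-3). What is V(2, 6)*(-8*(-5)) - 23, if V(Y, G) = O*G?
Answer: 2857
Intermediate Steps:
O = 12
V(Y, G) = 12*G
V(2, 6)*(-8*(-5)) - 23 = (12*6)*(-8*(-5)) - 23 = 72*40 - 23 = 2880 - 23 = 2857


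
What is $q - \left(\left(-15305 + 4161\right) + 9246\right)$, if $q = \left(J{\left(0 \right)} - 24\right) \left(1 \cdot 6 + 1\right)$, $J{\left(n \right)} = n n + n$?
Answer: $1730$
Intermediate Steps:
$J{\left(n \right)} = n + n^{2}$ ($J{\left(n \right)} = n^{2} + n = n + n^{2}$)
$q = -168$ ($q = \left(0 \left(1 + 0\right) - 24\right) \left(1 \cdot 6 + 1\right) = \left(0 \cdot 1 - 24\right) \left(6 + 1\right) = \left(0 - 24\right) 7 = \left(-24\right) 7 = -168$)
$q - \left(\left(-15305 + 4161\right) + 9246\right) = -168 - \left(\left(-15305 + 4161\right) + 9246\right) = -168 - \left(-11144 + 9246\right) = -168 - -1898 = -168 + 1898 = 1730$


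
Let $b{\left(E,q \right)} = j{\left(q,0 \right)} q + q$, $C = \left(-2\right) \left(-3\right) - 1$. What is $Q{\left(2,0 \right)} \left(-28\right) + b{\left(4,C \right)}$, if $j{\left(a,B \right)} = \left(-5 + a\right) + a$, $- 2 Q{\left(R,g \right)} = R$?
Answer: $58$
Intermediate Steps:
$Q{\left(R,g \right)} = - \frac{R}{2}$
$C = 5$ ($C = 6 - 1 = 5$)
$j{\left(a,B \right)} = -5 + 2 a$
$b{\left(E,q \right)} = q + q \left(-5 + 2 q\right)$ ($b{\left(E,q \right)} = \left(-5 + 2 q\right) q + q = q \left(-5 + 2 q\right) + q = q + q \left(-5 + 2 q\right)$)
$Q{\left(2,0 \right)} \left(-28\right) + b{\left(4,C \right)} = \left(- \frac{1}{2}\right) 2 \left(-28\right) + 2 \cdot 5 \left(-2 + 5\right) = \left(-1\right) \left(-28\right) + 2 \cdot 5 \cdot 3 = 28 + 30 = 58$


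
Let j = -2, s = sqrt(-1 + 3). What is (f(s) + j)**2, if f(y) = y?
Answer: (2 - sqrt(2))**2 ≈ 0.34315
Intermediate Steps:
s = sqrt(2) ≈ 1.4142
(f(s) + j)**2 = (sqrt(2) - 2)**2 = (-2 + sqrt(2))**2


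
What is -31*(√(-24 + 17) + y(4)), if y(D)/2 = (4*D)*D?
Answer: -3968 - 31*I*√7 ≈ -3968.0 - 82.018*I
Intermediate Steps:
y(D) = 8*D² (y(D) = 2*((4*D)*D) = 2*(4*D²) = 8*D²)
-31*(√(-24 + 17) + y(4)) = -31*(√(-24 + 17) + 8*4²) = -31*(√(-7) + 8*16) = -31*(I*√7 + 128) = -31*(128 + I*√7) = -3968 - 31*I*√7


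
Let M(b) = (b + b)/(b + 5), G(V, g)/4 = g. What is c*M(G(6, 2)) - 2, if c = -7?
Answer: -138/13 ≈ -10.615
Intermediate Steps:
G(V, g) = 4*g
M(b) = 2*b/(5 + b) (M(b) = (2*b)/(5 + b) = 2*b/(5 + b))
c*M(G(6, 2)) - 2 = -14*4*2/(5 + 4*2) - 2 = -14*8/(5 + 8) - 2 = -14*8/13 - 2 = -7*16/13 - 2 = -112/13 - 2 = -138/13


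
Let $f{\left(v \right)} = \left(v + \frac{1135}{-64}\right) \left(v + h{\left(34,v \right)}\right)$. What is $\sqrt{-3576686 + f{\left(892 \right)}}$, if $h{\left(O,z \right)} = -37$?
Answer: $\frac{i \sqrt{181068089}}{8} \approx 1682.0 i$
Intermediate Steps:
$f{\left(v \right)} = \left(-37 + v\right) \left(- \frac{1135}{64} + v\right)$ ($f{\left(v \right)} = \left(v + \frac{1135}{-64}\right) \left(v - 37\right) = \left(v + 1135 \left(- \frac{1}{64}\right)\right) \left(-37 + v\right) = \left(v - \frac{1135}{64}\right) \left(-37 + v\right) = \left(- \frac{1135}{64} + v\right) \left(-37 + v\right) = \left(-37 + v\right) \left(- \frac{1135}{64} + v\right)$)
$\sqrt{-3576686 + f{\left(892 \right)}} = \sqrt{-3576686 + \left(\frac{41995}{64} + 892^{2} - \frac{781169}{16}\right)} = \sqrt{-3576686 + \left(\frac{41995}{64} + 795664 - \frac{781169}{16}\right)} = \sqrt{-3576686 + \frac{47839815}{64}} = \sqrt{- \frac{181068089}{64}} = \frac{i \sqrt{181068089}}{8}$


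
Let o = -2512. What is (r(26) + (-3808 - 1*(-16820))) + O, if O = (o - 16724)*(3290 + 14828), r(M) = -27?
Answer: -348504863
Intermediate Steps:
O = -348517848 (O = (-2512 - 16724)*(3290 + 14828) = -19236*18118 = -348517848)
(r(26) + (-3808 - 1*(-16820))) + O = (-27 + (-3808 - 1*(-16820))) - 348517848 = (-27 + (-3808 + 16820)) - 348517848 = (-27 + 13012) - 348517848 = 12985 - 348517848 = -348504863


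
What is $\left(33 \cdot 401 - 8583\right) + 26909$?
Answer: $31559$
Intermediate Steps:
$\left(33 \cdot 401 - 8583\right) + 26909 = \left(13233 - 8583\right) + 26909 = 4650 + 26909 = 31559$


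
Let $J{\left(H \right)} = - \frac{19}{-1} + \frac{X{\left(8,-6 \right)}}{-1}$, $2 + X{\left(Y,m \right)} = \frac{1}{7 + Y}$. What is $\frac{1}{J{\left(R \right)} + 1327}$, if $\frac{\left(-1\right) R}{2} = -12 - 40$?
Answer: $\frac{15}{20219} \approx 0.00074188$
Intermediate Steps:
$R = 104$ ($R = - 2 \left(-12 - 40\right) = \left(-2\right) \left(-52\right) = 104$)
$X{\left(Y,m \right)} = -2 + \frac{1}{7 + Y}$
$J{\left(H \right)} = \frac{314}{15}$ ($J{\left(H \right)} = - \frac{19}{-1} + \frac{\frac{1}{7 + 8} \left(-13 - 16\right)}{-1} = \left(-19\right) \left(-1\right) + \frac{-13 - 16}{15} \left(-1\right) = 19 + \frac{1}{15} \left(-29\right) \left(-1\right) = 19 - - \frac{29}{15} = 19 + \frac{29}{15} = \frac{314}{15}$)
$\frac{1}{J{\left(R \right)} + 1327} = \frac{1}{\frac{314}{15} + 1327} = \frac{1}{\frac{20219}{15}} = \frac{15}{20219}$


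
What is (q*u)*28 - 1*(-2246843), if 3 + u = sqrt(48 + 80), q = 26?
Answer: 2244659 + 5824*sqrt(2) ≈ 2.2529e+6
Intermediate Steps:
u = -3 + 8*sqrt(2) (u = -3 + sqrt(48 + 80) = -3 + sqrt(128) = -3 + 8*sqrt(2) ≈ 8.3137)
(q*u)*28 - 1*(-2246843) = (26*(-3 + 8*sqrt(2)))*28 - 1*(-2246843) = (-78 + 208*sqrt(2))*28 + 2246843 = (-2184 + 5824*sqrt(2)) + 2246843 = 2244659 + 5824*sqrt(2)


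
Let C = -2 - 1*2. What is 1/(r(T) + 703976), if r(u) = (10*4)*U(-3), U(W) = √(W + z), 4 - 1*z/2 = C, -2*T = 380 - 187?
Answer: 6769/4765213344 - 5*√13/61947773472 ≈ 1.4202e-6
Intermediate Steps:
T = -193/2 (T = -(380 - 187)/2 = -½*193 = -193/2 ≈ -96.500)
C = -4 (C = -2 - 2 = -4)
z = 16 (z = 8 - 2*(-4) = 8 + 8 = 16)
U(W) = √(16 + W) (U(W) = √(W + 16) = √(16 + W))
r(u) = 40*√13 (r(u) = (10*4)*√(16 - 3) = 40*√13)
1/(r(T) + 703976) = 1/(40*√13 + 703976) = 1/(703976 + 40*√13)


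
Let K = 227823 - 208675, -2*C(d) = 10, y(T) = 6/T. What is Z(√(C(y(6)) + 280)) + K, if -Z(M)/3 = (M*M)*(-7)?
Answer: 24923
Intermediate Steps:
C(d) = -5 (C(d) = -½*10 = -5)
K = 19148
Z(M) = 21*M² (Z(M) = -3*M*M*(-7) = -3*M²*(-7) = -(-21)*M² = 21*M²)
Z(√(C(y(6)) + 280)) + K = 21*(√(-5 + 280))² + 19148 = 21*(√275)² + 19148 = 21*(5*√11)² + 19148 = 21*275 + 19148 = 5775 + 19148 = 24923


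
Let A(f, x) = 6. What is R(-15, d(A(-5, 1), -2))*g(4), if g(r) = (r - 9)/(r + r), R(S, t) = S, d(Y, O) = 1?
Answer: 75/8 ≈ 9.3750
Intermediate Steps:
g(r) = (-9 + r)/(2*r) (g(r) = (-9 + r)/((2*r)) = (-9 + r)*(1/(2*r)) = (-9 + r)/(2*r))
R(-15, d(A(-5, 1), -2))*g(4) = -15*(-9 + 4)/(2*4) = -15*(-5)/(2*4) = -15*(-5/8) = 75/8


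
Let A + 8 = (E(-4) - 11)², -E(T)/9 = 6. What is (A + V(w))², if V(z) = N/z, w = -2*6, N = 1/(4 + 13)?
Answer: 740059311289/41616 ≈ 1.7783e+7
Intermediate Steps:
N = 1/17 ≈ 0.058824
E(T) = -54 (E(T) = -9*6 = -54)
w = -12 (w = -1*12 = -12)
V(z) = 1/(17*z)
A = 4217 (A = -8 + (-54 - 11)² = -8 + (-65)² = -8 + 4225 = 4217)
(A + V(w))² = (4217 + (1/17)/(-12))² = (4217 + (1/17)*(-1/12))² = (4217 - 1/204)² = (860267/204)² = 740059311289/41616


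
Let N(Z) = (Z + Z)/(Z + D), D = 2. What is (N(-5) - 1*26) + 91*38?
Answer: 10306/3 ≈ 3435.3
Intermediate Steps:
N(Z) = 2*Z/(2 + Z) (N(Z) = (Z + Z)/(Z + 2) = (2*Z)/(2 + Z) = 2*Z/(2 + Z))
(N(-5) - 1*26) + 91*38 = (2*(-5)/(2 - 5) - 1*26) + 91*38 = (2*(-5)/(-3) - 26) + 3458 = (2*(-5)*(-⅓) - 26) + 3458 = (10/3 - 26) + 3458 = -68/3 + 3458 = 10306/3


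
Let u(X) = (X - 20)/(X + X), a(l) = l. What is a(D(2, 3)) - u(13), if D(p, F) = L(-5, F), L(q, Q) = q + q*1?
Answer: -253/26 ≈ -9.7308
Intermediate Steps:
L(q, Q) = 2*q (L(q, Q) = q + q = 2*q)
D(p, F) = -10 (D(p, F) = 2*(-5) = -10)
u(X) = (-20 + X)/(2*X) (u(X) = (-20 + X)/((2*X)) = (-20 + X)*(1/(2*X)) = (-20 + X)/(2*X))
a(D(2, 3)) - u(13) = -10 - (-20 + 13)/(2*13) = -10 - (-7)/(2*13) = -10 - 1*(-7/26) = -10 + 7/26 = -253/26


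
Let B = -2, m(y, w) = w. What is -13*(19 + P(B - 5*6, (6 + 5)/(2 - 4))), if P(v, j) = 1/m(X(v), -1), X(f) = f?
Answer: -234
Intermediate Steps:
P(v, j) = -1 (P(v, j) = 1/(-1) = -1)
-13*(19 + P(B - 5*6, (6 + 5)/(2 - 4))) = -13*(19 - 1) = -13*18 = -234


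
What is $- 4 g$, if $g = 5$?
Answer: $-20$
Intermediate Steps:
$- 4 g = \left(-4\right) 5 = -20$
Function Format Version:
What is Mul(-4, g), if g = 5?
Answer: -20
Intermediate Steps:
Mul(-4, g) = Mul(-4, 5) = -20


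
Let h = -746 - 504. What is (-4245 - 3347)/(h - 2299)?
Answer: 584/273 ≈ 2.1392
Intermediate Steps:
h = -1250
(-4245 - 3347)/(h - 2299) = (-4245 - 3347)/(-1250 - 2299) = -7592/(-3549) = -7592*(-1/3549) = 584/273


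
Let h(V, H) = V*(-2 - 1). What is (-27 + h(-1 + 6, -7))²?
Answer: 1764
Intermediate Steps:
h(V, H) = -3*V (h(V, H) = V*(-3) = -3*V)
(-27 + h(-1 + 6, -7))² = (-27 - 3*(-1 + 6))² = (-27 - 3*5)² = (-27 - 15)² = (-42)² = 1764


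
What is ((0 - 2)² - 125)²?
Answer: 14641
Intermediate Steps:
((0 - 2)² - 125)² = ((-2)² - 125)² = (4 - 125)² = (-121)² = 14641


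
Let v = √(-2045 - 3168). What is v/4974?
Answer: I*√5213/4974 ≈ 0.014516*I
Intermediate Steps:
v = I*√5213 (v = √(-5213) = I*√5213 ≈ 72.201*I)
v/4974 = (I*√5213)/4974 = (I*√5213)*(1/4974) = I*√5213/4974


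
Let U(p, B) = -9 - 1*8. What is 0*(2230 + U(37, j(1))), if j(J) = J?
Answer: 0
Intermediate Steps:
U(p, B) = -17 (U(p, B) = -9 - 8 = -17)
0*(2230 + U(37, j(1))) = 0*(2230 - 17) = 0*2213 = 0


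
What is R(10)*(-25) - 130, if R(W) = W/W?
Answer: -155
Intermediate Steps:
R(W) = 1
R(10)*(-25) - 130 = 1*(-25) - 130 = -25 - 130 = -155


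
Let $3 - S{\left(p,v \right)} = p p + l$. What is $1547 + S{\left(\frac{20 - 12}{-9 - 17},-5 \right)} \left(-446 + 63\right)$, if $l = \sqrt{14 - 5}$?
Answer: $\frac{267571}{169} \approx 1583.3$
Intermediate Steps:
$l = 3$ ($l = \sqrt{9} = 3$)
$S{\left(p,v \right)} = - p^{2}$ ($S{\left(p,v \right)} = 3 - \left(p p + 3\right) = 3 - \left(p^{2} + 3\right) = 3 - \left(3 + p^{2}\right) = - p^{2}$)
$1547 + S{\left(\frac{20 - 12}{-9 - 17},-5 \right)} \left(-446 + 63\right) = 1547 + - \left(\frac{20 - 12}{-9 - 17}\right)^{2} \left(-446 + 63\right) = 1547 + - \left(\frac{8}{-26}\right)^{2} \left(-383\right) = 1547 + - \left(8 \left(- \frac{1}{26}\right)\right)^{2} \left(-383\right) = 1547 + - \left(- \frac{4}{13}\right)^{2} \left(-383\right) = 1547 + \left(-1\right) \frac{16}{169} \left(-383\right) = 1547 - - \frac{6128}{169} = 1547 + \frac{6128}{169} = \frac{267571}{169}$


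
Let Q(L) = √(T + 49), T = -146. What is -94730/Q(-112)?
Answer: 94730*I*√97/97 ≈ 9618.4*I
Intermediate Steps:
Q(L) = I*√97 (Q(L) = √(-146 + 49) = √(-97) = I*√97)
-94730/Q(-112) = -94730*(-I*√97/97) = -(-94730)*I*√97/97 = 94730*I*√97/97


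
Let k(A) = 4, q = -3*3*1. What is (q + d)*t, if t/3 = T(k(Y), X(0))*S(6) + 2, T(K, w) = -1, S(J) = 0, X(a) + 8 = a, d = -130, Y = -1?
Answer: -834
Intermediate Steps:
X(a) = -8 + a
q = -9 (q = -9*1 = -9)
t = 6 (t = 3*(-1*0 + 2) = 3*(0 + 2) = 3*2 = 6)
(q + d)*t = (-9 - 130)*6 = -139*6 = -834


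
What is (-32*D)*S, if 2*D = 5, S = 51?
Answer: -4080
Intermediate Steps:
D = 5/2 (D = (½)*5 = 5/2 ≈ 2.5000)
(-32*D)*S = -32*5/2*51 = -80*51 = -4080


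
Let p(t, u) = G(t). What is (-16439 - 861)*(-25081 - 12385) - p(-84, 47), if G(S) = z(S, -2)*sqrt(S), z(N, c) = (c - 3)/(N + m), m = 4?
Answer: 648161800 - I*sqrt(21)/8 ≈ 6.4816e+8 - 0.57282*I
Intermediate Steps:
z(N, c) = (-3 + c)/(4 + N) (z(N, c) = (c - 3)/(N + 4) = (-3 + c)/(4 + N))
G(S) = -5*sqrt(S)/(4 + S) (G(S) = ((-3 - 2)/(4 + S))*sqrt(S) = (-5/(4 + S))*sqrt(S) = -5*sqrt(S)/(4 + S))
p(t, u) = -5*sqrt(t)/(4 + t)
(-16439 - 861)*(-25081 - 12385) - p(-84, 47) = (-16439 - 861)*(-25081 - 12385) - (-5)*sqrt(-84)/(4 - 84) = -17300*(-37466) - (-5)*2*I*sqrt(21)/(-80) = 648161800 - (-5)*2*I*sqrt(21)*(-1)/80 = 648161800 - I*sqrt(21)/8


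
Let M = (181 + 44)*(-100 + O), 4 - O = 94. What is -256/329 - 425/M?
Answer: -432167/562590 ≈ -0.76817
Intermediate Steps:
O = -90 (O = 4 - 1*94 = 4 - 94 = -90)
M = -42750 (M = (181 + 44)*(-100 - 90) = 225*(-190) = -42750)
-256/329 - 425/M = -256/329 - 425/(-42750) = -256*1/329 - 425*(-1/42750) = -256/329 + 17/1710 = -432167/562590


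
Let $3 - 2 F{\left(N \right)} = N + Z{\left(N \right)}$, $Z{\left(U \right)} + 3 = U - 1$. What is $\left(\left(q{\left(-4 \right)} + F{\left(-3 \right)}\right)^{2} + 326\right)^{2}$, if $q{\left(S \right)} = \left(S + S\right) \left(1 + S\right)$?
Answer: $\frac{25250625}{16} \approx 1.5782 \cdot 10^{6}$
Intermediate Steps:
$Z{\left(U \right)} = -4 + U$ ($Z{\left(U \right)} = -3 + \left(U - 1\right) = -3 + \left(-1 + U\right) = -4 + U$)
$q{\left(S \right)} = 2 S \left(1 + S\right)$
$F{\left(N \right)} = \frac{7}{2} - N$ ($F{\left(N \right)} = \frac{3}{2} - \frac{N + \left(-4 + N\right)}{2} = \frac{3}{2} - \frac{-4 + 2 N}{2} = \frac{3}{2} - \left(-2 + N\right) = \frac{7}{2} - N$)
$\left(\left(q{\left(-4 \right)} + F{\left(-3 \right)}\right)^{2} + 326\right)^{2} = \left(\left(2 \left(-4\right) \left(1 - 4\right) + \left(\frac{7}{2} - -3\right)\right)^{2} + 326\right)^{2} = \left(\left(2 \left(-4\right) \left(-3\right) + \left(\frac{7}{2} + 3\right)\right)^{2} + 326\right)^{2} = \left(\left(24 + \frac{13}{2}\right)^{2} + 326\right)^{2} = \left(\left(\frac{61}{2}\right)^{2} + 326\right)^{2} = \left(\frac{3721}{4} + 326\right)^{2} = \left(\frac{5025}{4}\right)^{2} = \frac{25250625}{16}$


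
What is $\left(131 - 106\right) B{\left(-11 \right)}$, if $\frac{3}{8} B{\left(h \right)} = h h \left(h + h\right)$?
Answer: $- \frac{532400}{3} \approx -1.7747 \cdot 10^{5}$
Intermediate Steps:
$B{\left(h \right)} = \frac{16 h^{3}}{3}$ ($B{\left(h \right)} = \frac{8 h h \left(h + h\right)}{3} = \frac{8 h^{2} \cdot 2 h}{3} = \frac{8 \cdot 2 h^{3}}{3} = \frac{16 h^{3}}{3}$)
$\left(131 - 106\right) B{\left(-11 \right)} = \left(131 - 106\right) \frac{16 \left(-11\right)^{3}}{3} = 25 \cdot \frac{16}{3} \left(-1331\right) = 25 \left(- \frac{21296}{3}\right) = - \frac{532400}{3}$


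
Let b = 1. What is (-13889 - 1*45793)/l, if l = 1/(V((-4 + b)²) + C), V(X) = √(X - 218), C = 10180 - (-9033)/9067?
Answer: -5509310652426/9067 - 59682*I*√209 ≈ -6.0762e+8 - 8.6281e+5*I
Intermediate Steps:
C = 92311093/9067 (C = 10180 - (-9033)/9067 = 10180 - 1*(-9033/9067) = 10180 + 9033/9067 = 92311093/9067 ≈ 10181.)
V(X) = √(-218 + X)
l = 1/(92311093/9067 + I*√209) (l = 1/(√(-218 + (-4 + 1)²) + 92311093/9067) = 1/(√(-218 + (-3)²) + 92311093/9067) = 1/(√(-218 + 9) + 92311093/9067) = 1/(√(-209) + 92311093/9067) = 1/(I*√209 + 92311093/9067) = 1/(92311093/9067 + I*√209) ≈ 9.8222e-5 - 1.395e-7*I)
(-13889 - 1*45793)/l = (-13889 - 1*45793)/(836984680231/8521355072846850 - 82210489*I*√209/8521355072846850) = (-13889 - 45793)/(836984680231/8521355072846850 - 82210489*I*√209/8521355072846850) = -59682/(836984680231/8521355072846850 - 82210489*I*√209/8521355072846850)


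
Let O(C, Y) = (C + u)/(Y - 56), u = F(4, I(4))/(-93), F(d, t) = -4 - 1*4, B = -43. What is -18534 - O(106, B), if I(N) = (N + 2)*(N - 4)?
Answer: -170632672/9207 ≈ -18533.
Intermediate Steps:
I(N) = (-4 + N)*(2 + N) (I(N) = (2 + N)*(-4 + N) = (-4 + N)*(2 + N))
F(d, t) = -8 (F(d, t) = -4 - 4 = -8)
u = 8/93 (u = -8/(-93) = -8*(-1/93) = 8/93 ≈ 0.086022)
O(C, Y) = (8/93 + C)/(-56 + Y) (O(C, Y) = (C + 8/93)/(Y - 56) = (8/93 + C)/(-56 + Y))
-18534 - O(106, B) = -18534 - (8/93 + 106)/(-56 - 43) = -18534 - 9866/((-99)*93) = -18534 - (-1)*9866/(99*93) = -18534 - 1*(-9866/9207) = -18534 + 9866/9207 = -170632672/9207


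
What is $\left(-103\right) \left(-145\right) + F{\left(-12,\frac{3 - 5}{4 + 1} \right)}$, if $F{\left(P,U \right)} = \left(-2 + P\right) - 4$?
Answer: $14917$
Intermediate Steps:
$F{\left(P,U \right)} = -6 + P$
$\left(-103\right) \left(-145\right) + F{\left(-12,\frac{3 - 5}{4 + 1} \right)} = \left(-103\right) \left(-145\right) - 18 = 14935 - 18 = 14917$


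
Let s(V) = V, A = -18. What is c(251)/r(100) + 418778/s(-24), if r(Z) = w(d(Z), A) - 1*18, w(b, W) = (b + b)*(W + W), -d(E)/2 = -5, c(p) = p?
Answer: -25755349/1476 ≈ -17449.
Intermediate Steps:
d(E) = 10 (d(E) = -2*(-5) = 10)
w(b, W) = 4*W*b (w(b, W) = (2*b)*(2*W) = 4*W*b)
r(Z) = -738 (r(Z) = 4*(-18)*10 - 1*18 = -720 - 18 = -738)
c(251)/r(100) + 418778/s(-24) = 251/(-738) + 418778/(-24) = 251*(-1/738) + 418778*(-1/24) = -251/738 - 209389/12 = -25755349/1476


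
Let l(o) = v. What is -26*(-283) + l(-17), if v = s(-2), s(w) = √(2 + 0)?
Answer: 7358 + √2 ≈ 7359.4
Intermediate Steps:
s(w) = √2
v = √2 ≈ 1.4142
l(o) = √2
-26*(-283) + l(-17) = -26*(-283) + √2 = 7358 + √2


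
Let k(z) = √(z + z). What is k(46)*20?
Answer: 40*√23 ≈ 191.83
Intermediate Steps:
k(z) = √2*√z (k(z) = √(2*z) = √2*√z)
k(46)*20 = (√2*√46)*20 = (2*√23)*20 = 40*√23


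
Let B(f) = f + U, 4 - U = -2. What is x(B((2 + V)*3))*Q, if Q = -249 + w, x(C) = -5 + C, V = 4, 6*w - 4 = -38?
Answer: -14516/3 ≈ -4838.7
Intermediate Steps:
w = -17/3 (w = ⅔ + (⅙)*(-38) = ⅔ - 19/3 = -17/3 ≈ -5.6667)
U = 6 (U = 4 - 1*(-2) = 4 + 2 = 6)
B(f) = 6 + f (B(f) = f + 6 = 6 + f)
Q = -764/3 (Q = -249 - 17/3 = -764/3 ≈ -254.67)
x(B((2 + V)*3))*Q = (-5 + (6 + (2 + 4)*3))*(-764/3) = (-5 + (6 + 6*3))*(-764/3) = (-5 + (6 + 18))*(-764/3) = (-5 + 24)*(-764/3) = 19*(-764/3) = -14516/3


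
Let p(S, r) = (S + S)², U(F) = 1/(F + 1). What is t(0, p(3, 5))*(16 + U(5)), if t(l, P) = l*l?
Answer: 0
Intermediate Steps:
U(F) = 1/(1 + F)
p(S, r) = 4*S² (p(S, r) = (2*S)² = 4*S²)
t(l, P) = l²
t(0, p(3, 5))*(16 + U(5)) = 0²*(16 + 1/(1 + 5)) = 0*(16 + 1/6) = 0*(16 + ⅙) = 0*(97/6) = 0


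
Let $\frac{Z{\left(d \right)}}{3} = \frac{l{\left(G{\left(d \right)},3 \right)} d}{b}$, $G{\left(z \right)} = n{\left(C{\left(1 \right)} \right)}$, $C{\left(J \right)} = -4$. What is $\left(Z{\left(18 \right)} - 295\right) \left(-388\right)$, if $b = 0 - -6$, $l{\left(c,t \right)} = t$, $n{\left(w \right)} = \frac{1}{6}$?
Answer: $103984$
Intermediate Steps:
$n{\left(w \right)} = \frac{1}{6}$
$G{\left(z \right)} = \frac{1}{6}$
$b = 6$ ($b = 0 + 6 = 6$)
$Z{\left(d \right)} = \frac{3 d}{2}$ ($Z{\left(d \right)} = 3 \frac{3 d}{6} = 3 \cdot 3 d \frac{1}{6} = 3 \frac{d}{2} = \frac{3 d}{2}$)
$\left(Z{\left(18 \right)} - 295\right) \left(-388\right) = \left(\frac{3}{2} \cdot 18 - 295\right) \left(-388\right) = \left(27 - 295\right) \left(-388\right) = \left(-268\right) \left(-388\right) = 103984$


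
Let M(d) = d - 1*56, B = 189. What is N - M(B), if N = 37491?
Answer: 37358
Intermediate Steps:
M(d) = -56 + d (M(d) = d - 56 = -56 + d)
N - M(B) = 37491 - (-56 + 189) = 37491 - 1*133 = 37491 - 133 = 37358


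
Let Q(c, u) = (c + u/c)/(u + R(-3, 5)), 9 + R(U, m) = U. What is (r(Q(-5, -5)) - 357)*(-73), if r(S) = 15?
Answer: 24966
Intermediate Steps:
R(U, m) = -9 + U
Q(c, u) = (c + u/c)/(-12 + u) (Q(c, u) = (c + u/c)/(u + (-9 - 3)) = (c + u/c)/(u - 12) = (c + u/c)/(-12 + u))
(r(Q(-5, -5)) - 357)*(-73) = (15 - 357)*(-73) = -342*(-73) = 24966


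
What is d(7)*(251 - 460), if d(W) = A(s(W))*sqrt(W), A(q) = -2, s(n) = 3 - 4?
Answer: 418*sqrt(7) ≈ 1105.9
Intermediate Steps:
s(n) = -1
d(W) = -2*sqrt(W)
d(7)*(251 - 460) = (-2*sqrt(7))*(251 - 460) = -2*sqrt(7)*(-209) = 418*sqrt(7)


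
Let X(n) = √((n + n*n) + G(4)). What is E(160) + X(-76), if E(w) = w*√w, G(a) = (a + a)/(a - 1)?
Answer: 640*√10 + 2*√12831/3 ≈ 2099.4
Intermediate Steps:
G(a) = 2*a/(-1 + a) (G(a) = (2*a)/(-1 + a) = 2*a/(-1 + a))
X(n) = √(8/3 + n + n²) (X(n) = √((n + n*n) + 2*4/(-1 + 4)) = √((n + n²) + 2*4/3) = √((n + n²) + 2*4*(⅓)) = √((n + n²) + 8/3) = √(8/3 + n + n²))
E(w) = w^(3/2)
E(160) + X(-76) = 160^(3/2) + √(24 + 9*(-76) + 9*(-76)²)/3 = 640*√10 + √(24 - 684 + 9*5776)/3 = 640*√10 + √(24 - 684 + 51984)/3 = 640*√10 + √51324/3 = 640*√10 + (2*√12831)/3 = 640*√10 + 2*√12831/3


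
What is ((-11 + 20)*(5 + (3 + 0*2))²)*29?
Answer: 16704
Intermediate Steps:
((-11 + 20)*(5 + (3 + 0*2))²)*29 = (9*(5 + (3 + 0))²)*29 = (9*(5 + 3)²)*29 = (9*8²)*29 = (9*64)*29 = 576*29 = 16704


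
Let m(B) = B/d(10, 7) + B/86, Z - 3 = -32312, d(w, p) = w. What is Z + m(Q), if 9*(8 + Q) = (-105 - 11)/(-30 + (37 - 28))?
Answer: -437636573/13545 ≈ -32310.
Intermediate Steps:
Z = -32309 (Z = 3 - 32312 = -32309)
Q = -1396/189 (Q = -8 + ((-105 - 11)/(-30 + (37 - 28)))/9 = -8 + (-116/(-30 + 9))/9 = -8 + (-116/(-21))/9 = -8 + (-116*(-1/21))/9 = -8 + (⅑)*(116/21) = -8 + 116/189 = -1396/189 ≈ -7.3862)
m(B) = 24*B/215 (m(B) = B/10 + B/86 = 24*B/215)
Z + m(Q) = -32309 + (24/215)*(-1396/189) = -32309 - 11168/13545 = -437636573/13545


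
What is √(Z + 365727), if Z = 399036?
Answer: √764763 ≈ 874.51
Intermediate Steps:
√(Z + 365727) = √(399036 + 365727) = √764763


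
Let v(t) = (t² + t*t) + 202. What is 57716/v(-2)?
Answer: 28858/105 ≈ 274.84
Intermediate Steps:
v(t) = 202 + 2*t² (v(t) = (t² + t²) + 202 = 2*t² + 202 = 202 + 2*t²)
57716/v(-2) = 57716/(202 + 2*(-2)²) = 57716/(202 + 2*4) = 57716/(202 + 8) = 57716/210 = 57716*(1/210) = 28858/105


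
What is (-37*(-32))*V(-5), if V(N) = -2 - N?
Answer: 3552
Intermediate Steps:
(-37*(-32))*V(-5) = (-37*(-32))*(-2 - 1*(-5)) = 1184*(-2 + 5) = 1184*3 = 3552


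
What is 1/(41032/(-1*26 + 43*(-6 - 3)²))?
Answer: 3457/41032 ≈ 0.084251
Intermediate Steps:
1/(41032/(-1*26 + 43*(-6 - 3)²)) = 1/(41032/(-26 + 43*(-9)²)) = 1/(41032/(-26 + 43*81)) = 1/(41032/(-26 + 3483)) = 1/(41032/3457) = 3457/41032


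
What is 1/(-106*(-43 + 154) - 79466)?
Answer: -1/91232 ≈ -1.0961e-5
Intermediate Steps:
1/(-106*(-43 + 154) - 79466) = 1/(-106*111 - 79466) = 1/(-11766 - 79466) = 1/(-91232) = -1/91232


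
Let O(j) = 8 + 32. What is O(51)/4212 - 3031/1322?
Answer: -3178423/1392066 ≈ -2.2832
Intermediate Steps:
O(j) = 40
O(51)/4212 - 3031/1322 = 40/4212 - 3031/1322 = 40*(1/4212) - 3031*1/1322 = 10/1053 - 3031/1322 = -3178423/1392066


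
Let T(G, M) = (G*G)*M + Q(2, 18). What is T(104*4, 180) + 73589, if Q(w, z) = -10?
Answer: 31223659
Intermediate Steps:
T(G, M) = -10 + M*G² (T(G, M) = (G*G)*M - 10 = G²*M - 10 = M*G² - 10 = -10 + M*G²)
T(104*4, 180) + 73589 = (-10 + 180*(104*4)²) + 73589 = (-10 + 180*416²) + 73589 = (-10 + 180*173056) + 73589 = (-10 + 31150080) + 73589 = 31150070 + 73589 = 31223659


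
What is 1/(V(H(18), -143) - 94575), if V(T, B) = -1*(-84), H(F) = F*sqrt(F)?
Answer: -1/94491 ≈ -1.0583e-5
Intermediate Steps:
H(F) = F**(3/2)
V(T, B) = 84
1/(V(H(18), -143) - 94575) = 1/(84 - 94575) = 1/(-94491) = -1/94491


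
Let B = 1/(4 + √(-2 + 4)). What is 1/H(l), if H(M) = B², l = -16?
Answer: 196/(4 - √2)² ≈ 29.314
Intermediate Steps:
B = 1/(4 + √2) ≈ 0.18470
H(M) = (2/7 - √2/14)²
1/H(l) = 1/((4 - √2)²/196) = 196/(4 - √2)²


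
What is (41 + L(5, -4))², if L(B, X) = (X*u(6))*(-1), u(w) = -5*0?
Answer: 1681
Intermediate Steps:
u(w) = 0
L(B, X) = 0 (L(B, X) = (X*0)*(-1) = 0*(-1) = 0)
(41 + L(5, -4))² = (41 + 0)² = 41² = 1681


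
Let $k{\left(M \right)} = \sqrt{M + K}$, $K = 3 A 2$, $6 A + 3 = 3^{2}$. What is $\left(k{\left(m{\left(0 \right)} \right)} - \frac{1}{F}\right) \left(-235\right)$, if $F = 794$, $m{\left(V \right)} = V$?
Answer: $\frac{235}{794} - 235 \sqrt{6} \approx -575.33$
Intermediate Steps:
$A = 1$ ($A = - \frac{1}{2} + \frac{3^{2}}{6} = - \frac{1}{2} + \frac{1}{6} \cdot 9 = - \frac{1}{2} + \frac{3}{2} = 1$)
$K = 6$ ($K = 3 \cdot 1 \cdot 2 = 3 \cdot 2 = 6$)
$k{\left(M \right)} = \sqrt{6 + M}$ ($k{\left(M \right)} = \sqrt{M + 6} = \sqrt{6 + M}$)
$\left(k{\left(m{\left(0 \right)} \right)} - \frac{1}{F}\right) \left(-235\right) = \left(\sqrt{6 + 0} - \frac{1}{794}\right) \left(-235\right) = \left(\sqrt{6} - \frac{1}{794}\right) \left(-235\right) = \left(- \frac{1}{794} + \sqrt{6}\right) \left(-235\right) = \frac{235}{794} - 235 \sqrt{6}$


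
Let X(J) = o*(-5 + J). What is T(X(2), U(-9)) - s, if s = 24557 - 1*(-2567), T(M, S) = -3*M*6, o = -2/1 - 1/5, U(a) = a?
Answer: -136214/5 ≈ -27243.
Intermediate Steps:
o = -11/5 (o = -2*1 - 1*⅕ = -2 - ⅕ = -11/5 ≈ -2.2000)
X(J) = 11 - 11*J/5 (X(J) = -11*(-5 + J)/5 = 11 - 11*J/5)
T(M, S) = -18*M
s = 27124 (s = 24557 + 2567 = 27124)
T(X(2), U(-9)) - s = -18*(11 - 11/5*2) - 1*27124 = -18*(11 - 22/5) - 27124 = -18*33/5 - 27124 = -594/5 - 27124 = -136214/5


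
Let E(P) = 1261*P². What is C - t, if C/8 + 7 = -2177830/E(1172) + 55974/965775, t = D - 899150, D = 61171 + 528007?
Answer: 10800644344487963821/34850180488825 ≈ 3.0992e+5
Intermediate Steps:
D = 589178
t = -309972 (t = 589178 - 899150 = -309972)
C = -1935801994099079/34850180488825 (C = -56 + 8*(-2177830/(1261*1172²) + 55974/965775) = -56 + 8*(-2177830/(1261*1373584) + 55974*(1/965775)) = -56 + 8*(-2177830/1732089424 + 18658/321925) = -56 + 8*(-2177830*1/1732089424 + 18658/321925) = -56 + 8*(-1088915/866044712 + 18658/321925) = -56 + 8*(15808113275121/278801443910600) = -56 + 15808113275121/34850180488825 = -1935801994099079/34850180488825 ≈ -55.546)
C - t = -1935801994099079/34850180488825 - 1*(-309972) = -1935801994099079/34850180488825 + 309972 = 10800644344487963821/34850180488825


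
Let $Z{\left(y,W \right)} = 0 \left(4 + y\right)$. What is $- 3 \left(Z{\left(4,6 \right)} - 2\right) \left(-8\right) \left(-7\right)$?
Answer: $336$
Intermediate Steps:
$Z{\left(y,W \right)} = 0$
$- 3 \left(Z{\left(4,6 \right)} - 2\right) \left(-8\right) \left(-7\right) = - 3 \left(0 - 2\right) \left(-8\right) \left(-7\right) = \left(-3\right) \left(-2\right) \left(-8\right) \left(-7\right) = 6 \left(-8\right) \left(-7\right) = \left(-48\right) \left(-7\right) = 336$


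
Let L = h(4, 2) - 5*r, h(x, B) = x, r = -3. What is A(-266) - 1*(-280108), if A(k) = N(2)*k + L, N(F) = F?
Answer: 279595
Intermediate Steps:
L = 19 (L = 4 - 5*(-3) = 4 + 15 = 19)
A(k) = 19 + 2*k (A(k) = 2*k + 19 = 19 + 2*k)
A(-266) - 1*(-280108) = (19 + 2*(-266)) - 1*(-280108) = (19 - 532) + 280108 = -513 + 280108 = 279595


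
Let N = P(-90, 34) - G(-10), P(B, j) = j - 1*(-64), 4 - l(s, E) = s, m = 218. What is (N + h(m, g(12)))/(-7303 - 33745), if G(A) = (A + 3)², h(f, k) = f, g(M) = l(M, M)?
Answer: -267/41048 ≈ -0.0065046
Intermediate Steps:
l(s, E) = 4 - s
g(M) = 4 - M
G(A) = (3 + A)²
P(B, j) = 64 + j (P(B, j) = j + 64 = 64 + j)
N = 49 (N = (64 + 34) - (3 - 10)² = 98 - 1*(-7)² = 98 - 1*49 = 98 - 49 = 49)
(N + h(m, g(12)))/(-7303 - 33745) = (49 + 218)/(-7303 - 33745) = 267/(-41048) = 267*(-1/41048) = -267/41048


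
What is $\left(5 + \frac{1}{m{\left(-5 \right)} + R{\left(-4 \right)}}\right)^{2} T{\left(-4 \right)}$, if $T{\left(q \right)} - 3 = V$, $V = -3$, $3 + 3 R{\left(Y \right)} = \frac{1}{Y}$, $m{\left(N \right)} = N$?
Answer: $0$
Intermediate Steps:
$R{\left(Y \right)} = -1 + \frac{1}{3 Y}$
$T{\left(q \right)} = 0$ ($T{\left(q \right)} = 3 - 3 = 0$)
$\left(5 + \frac{1}{m{\left(-5 \right)} + R{\left(-4 \right)}}\right)^{2} T{\left(-4 \right)} = \left(5 + \frac{1}{-5 + \frac{\frac{1}{3} - -4}{-4}}\right)^{2} \cdot 0 = \left(5 + \frac{1}{-5 - \frac{\frac{1}{3} + 4}{4}}\right)^{2} \cdot 0 = \left(5 + \frac{1}{-5 - \frac{13}{12}}\right)^{2} \cdot 0 = \left(5 + \frac{1}{- \frac{73}{12}}\right)^{2} \cdot 0 = \left(5 - \frac{12}{73}\right)^{2} \cdot 0 = \left(\frac{353}{73}\right)^{2} \cdot 0 = \frac{124609}{5329} \cdot 0 = 0$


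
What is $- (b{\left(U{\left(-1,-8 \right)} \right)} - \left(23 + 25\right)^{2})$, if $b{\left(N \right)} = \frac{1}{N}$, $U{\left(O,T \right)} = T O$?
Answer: $\frac{18431}{8} \approx 2303.9$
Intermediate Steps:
$U{\left(O,T \right)} = O T$
$- (b{\left(U{\left(-1,-8 \right)} \right)} - \left(23 + 25\right)^{2}) = - (\frac{1}{\left(-1\right) \left(-8\right)} - \left(23 + 25\right)^{2}) = - (\frac{1}{8} - 48^{2}) = - (\frac{1}{8} - 2304) = \left(-1\right) \left(- \frac{18431}{8}\right) = \frac{18431}{8}$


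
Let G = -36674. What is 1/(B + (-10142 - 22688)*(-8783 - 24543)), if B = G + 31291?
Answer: 1/1094087197 ≈ 9.1400e-10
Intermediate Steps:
B = -5383 (B = -36674 + 31291 = -5383)
1/(B + (-10142 - 22688)*(-8783 - 24543)) = 1/(-5383 + (-10142 - 22688)*(-8783 - 24543)) = 1/(-5383 - 32830*(-33326)) = 1/(-5383 + 1094092580) = 1/1094087197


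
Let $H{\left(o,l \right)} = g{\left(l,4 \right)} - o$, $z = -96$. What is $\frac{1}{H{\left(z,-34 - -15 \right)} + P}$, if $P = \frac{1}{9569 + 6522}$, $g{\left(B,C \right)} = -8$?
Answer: $\frac{16091}{1416009} \approx 0.011364$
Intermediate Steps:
$P = \frac{1}{16091} \approx 6.2147 \cdot 10^{-5}$
$H{\left(o,l \right)} = -8 - o$
$\frac{1}{H{\left(z,-34 - -15 \right)} + P} = \frac{1}{\left(-8 - -96\right) + \frac{1}{16091}} = \frac{1}{\left(-8 + 96\right) + \frac{1}{16091}} = \frac{1}{88 + \frac{1}{16091}} = \frac{1}{\frac{1416009}{16091}} = \frac{16091}{1416009}$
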